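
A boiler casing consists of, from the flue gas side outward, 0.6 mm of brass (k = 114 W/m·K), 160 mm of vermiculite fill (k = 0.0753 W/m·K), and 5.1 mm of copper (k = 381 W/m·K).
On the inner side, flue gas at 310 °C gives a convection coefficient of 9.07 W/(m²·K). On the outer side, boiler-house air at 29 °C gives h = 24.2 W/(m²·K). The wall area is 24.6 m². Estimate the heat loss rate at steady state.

Series thermal resistances:
R_inner film = 1/(h_i·A) = 1/(9.07×24.6) = 0.004482 K/W
R_brass = L/(kA) = 0.0006/(114×24.6) = 2.139×10^-7 K/W
R_vermiculite fill = L/(kA) = 0.16/(0.0753×24.6) = 0.08638 K/W
R_copper = L/(kA) = 0.0051/(381×24.6) = 5.441×10^-7 K/W
R_outer film = 1/(h_o·A) = 1/(24.2×24.6) = 0.00168 K/W
R_total = 0.09254 K/W
Q = ΔT / R_total = 281 / 0.09254

Q ≈ 3040 W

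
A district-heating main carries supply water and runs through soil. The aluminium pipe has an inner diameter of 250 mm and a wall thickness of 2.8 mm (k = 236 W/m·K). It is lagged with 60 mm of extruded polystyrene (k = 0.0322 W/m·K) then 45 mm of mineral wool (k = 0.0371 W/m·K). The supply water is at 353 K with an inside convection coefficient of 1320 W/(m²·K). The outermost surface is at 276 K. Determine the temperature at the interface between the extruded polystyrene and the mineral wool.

Per-layer cylindrical resistances, series-summed:
R_inner film = 1/(h_i·2πr₁L) = 1/(1320×2π×0.125×1) = 9.646×10^-4 K/W
R_aluminium pipe wall = ln(127.8/125)/(2π×236×1) = 1.494×10^-5 K/W
R_extruded polystyrene = ln(187.8/127.8)/(2π×0.0322×1) = 1.902 K/W
R_mineral wool = ln(232.8/187.8)/(2π×0.0371×1) = 0.9215 K/W
R_total = 2.825 K/W
Q = ΔT/R_total = 77/2.825
Q = 27.3 W/m
T_interface = T_inner − Q·ΣR(inner→interface) = 353 − 27.3×1.903

T ≈ 301 K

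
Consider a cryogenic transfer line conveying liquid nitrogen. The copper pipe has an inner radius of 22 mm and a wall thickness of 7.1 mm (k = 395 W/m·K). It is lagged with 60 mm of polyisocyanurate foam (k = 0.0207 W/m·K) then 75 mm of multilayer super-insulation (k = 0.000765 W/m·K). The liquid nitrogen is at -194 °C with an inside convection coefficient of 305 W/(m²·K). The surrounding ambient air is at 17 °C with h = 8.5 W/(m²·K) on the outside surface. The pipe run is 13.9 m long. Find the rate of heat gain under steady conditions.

Q ≈ 21.6 W

Per-layer cylindrical resistances, series-summed:
R_inner film = 1/(h_i·2πr₁L) = 1/(305×2π×0.022×13.9) = 0.001706 K/W
R_copper pipe wall = ln(29.1/22)/(2π×395×13.9) = 8.108×10^-6 K/W
R_polyisocyanurate foam = ln(89.1/29.1)/(2π×0.0207×13.9) = 0.619 K/W
R_multilayer super-insulation = ln(164.1/89.1)/(2π×0.000765×13.9) = 9.141 K/W
R_outer film = 1/(h_o·2πr_oL) = 1/(8.5×2π×0.1641×13.9) = 0.008209 K/W
R_total = 9.77 K/W
Q = ΔT/R_total = 211/9.77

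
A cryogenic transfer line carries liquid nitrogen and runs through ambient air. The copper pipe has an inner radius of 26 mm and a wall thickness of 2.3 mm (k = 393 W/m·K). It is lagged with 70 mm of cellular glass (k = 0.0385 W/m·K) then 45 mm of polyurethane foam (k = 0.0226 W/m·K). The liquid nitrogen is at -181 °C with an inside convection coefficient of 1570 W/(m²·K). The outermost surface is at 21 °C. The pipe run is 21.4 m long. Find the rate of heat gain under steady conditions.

For a radial system each layer contributes R = ln(r_out/r_in)/(2πkL); films add R = 1/(hA).
R_inner film = 1/(h_i·2πr₁L) = 1/(1570×2π×0.026×21.4) = 1.822×10^-4 K/W
R_copper pipe wall = ln(28.3/26)/(2π×393×21.4) = 1.604×10^-6 K/W
R_cellular glass = ln(98.3/28.3)/(2π×0.0385×21.4) = 0.2405 K/W
R_polyurethane foam = ln(143.3/98.3)/(2π×0.0226×21.4) = 0.124 K/W
R_total = 0.3647 K/W
Q = ΔT/R_total = 202/0.3647

Q ≈ 554 W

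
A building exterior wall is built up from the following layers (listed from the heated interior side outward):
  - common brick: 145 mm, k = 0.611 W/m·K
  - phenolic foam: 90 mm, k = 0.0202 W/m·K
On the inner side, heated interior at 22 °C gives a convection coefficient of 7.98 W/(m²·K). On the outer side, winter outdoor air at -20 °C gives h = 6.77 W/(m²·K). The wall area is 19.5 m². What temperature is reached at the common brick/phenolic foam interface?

T ≈ 18.9 °C

Series thermal resistances:
R_inner film = 1/(h_i·A) = 1/(7.98×19.5) = 0.006426 K/W
R_common brick = L/(kA) = 0.145/(0.611×19.5) = 0.01217 K/W
R_phenolic foam = L/(kA) = 0.09/(0.0202×19.5) = 0.2285 K/W
R_outer film = 1/(h_o·A) = 1/(6.77×19.5) = 0.007575 K/W
R_total = 0.2547 K/W;  Q = ΔT/R_total = 42/0.2547 = 164.9 W
T_interface = T_inner − Q·ΣR(inner→interface) = 22 − 165×0.0186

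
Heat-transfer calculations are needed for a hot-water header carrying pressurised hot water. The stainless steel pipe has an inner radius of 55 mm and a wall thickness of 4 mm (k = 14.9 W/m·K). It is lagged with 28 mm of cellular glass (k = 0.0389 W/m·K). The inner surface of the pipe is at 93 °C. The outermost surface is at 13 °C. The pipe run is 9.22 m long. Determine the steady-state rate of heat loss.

Q ≈ 464 W

Radial resistances (cylindrical: R_cond = ln(r_o/r_i)/(2πkL), R_conv = 1/(h·2πrL)):
R_stainless steel pipe wall = ln(59/55)/(2π×14.9×9.22) = 8.133×10^-5 K/W
R_cellular glass = ln(87/59)/(2π×0.0389×9.22) = 0.1723 K/W
R_total = 0.1724 K/W
Q = ΔT/R_total = 80/0.1724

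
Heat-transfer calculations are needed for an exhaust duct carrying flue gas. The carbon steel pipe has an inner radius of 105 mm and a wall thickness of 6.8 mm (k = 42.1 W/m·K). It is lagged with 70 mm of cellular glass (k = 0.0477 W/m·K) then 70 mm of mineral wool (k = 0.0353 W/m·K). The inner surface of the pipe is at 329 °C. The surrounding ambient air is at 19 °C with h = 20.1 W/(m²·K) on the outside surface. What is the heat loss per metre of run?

Cylindrical conduction, so R = ln(r₂/r₁)/(2πkL) per layer, in series:
R_carbon steel pipe wall = ln(111.8/105)/(2π×42.1×1) = 2.372×10^-4 K/W
R_cellular glass = ln(181.8/111.8)/(2π×0.0477×1) = 1.622 K/W
R_mineral wool = ln(251.8/181.8)/(2π×0.0353×1) = 1.469 K/W
R_outer film = 1/(h_o·2πr_oL) = 1/(20.1×2π×0.2518×1) = 0.03145 K/W
R_total = 3.123 K/W
Q = ΔT/R_total = 310/3.123

q′ ≈ 99.3 W/m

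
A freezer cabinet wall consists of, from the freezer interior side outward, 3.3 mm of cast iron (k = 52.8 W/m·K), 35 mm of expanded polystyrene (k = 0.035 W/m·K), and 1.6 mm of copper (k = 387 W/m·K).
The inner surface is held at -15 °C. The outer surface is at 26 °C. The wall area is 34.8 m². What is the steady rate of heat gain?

Treating each layer as a thermal resistance in series:
R_cast iron = L/(kA) = 0.0033/(52.8×34.8) = 1.796×10^-6 K/W
R_expanded polystyrene = L/(kA) = 0.035/(0.035×34.8) = 0.02874 K/W
R_copper = L/(kA) = 0.0016/(387×34.8) = 1.188×10^-7 K/W
R_total = 0.02874 K/W
Q = ΔT / R_total = 41 / 0.02874

Q ≈ 1430 W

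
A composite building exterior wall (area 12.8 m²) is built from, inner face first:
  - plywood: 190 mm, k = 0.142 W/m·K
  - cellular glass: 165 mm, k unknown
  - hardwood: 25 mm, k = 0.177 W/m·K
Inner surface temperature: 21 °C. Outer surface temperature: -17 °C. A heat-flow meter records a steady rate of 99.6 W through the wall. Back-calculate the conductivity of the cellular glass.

k ≈ 0.0485 W/(m·K)

Series thermal resistances:
R_plywood = L/(kA) = 0.19/(0.142×12.8) = 0.1045 K/W
R_hardwood = L/(kA) = 0.025/(0.177×12.8) = 0.01103 K/W
Sum of known resistances R_other = 0.1156 K/W
Total R = ΔT/Q = 38/99.6 = 0.3815 K/W
R_cellular glass = R_total − R_other = 0.266 K/W
k = L/(R·A) = 0.165/(0.266×12.8)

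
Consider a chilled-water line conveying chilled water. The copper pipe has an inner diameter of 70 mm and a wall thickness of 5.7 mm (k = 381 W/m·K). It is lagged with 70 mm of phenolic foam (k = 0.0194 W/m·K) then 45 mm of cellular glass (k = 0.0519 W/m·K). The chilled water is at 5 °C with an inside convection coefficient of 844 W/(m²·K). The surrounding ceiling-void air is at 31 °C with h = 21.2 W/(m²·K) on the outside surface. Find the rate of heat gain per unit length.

q′ ≈ 2.79 W/m

Cylindrical conduction, so R = ln(r₂/r₁)/(2πkL) per layer, in series:
R_inner film = 1/(h_i·2πr₁L) = 1/(844×2π×0.035×1) = 0.005388 K/W
R_copper pipe wall = ln(40.7/35)/(2π×381×1) = 6.303×10^-5 K/W
R_phenolic foam = ln(110.7/40.7)/(2π×0.0194×1) = 8.209 K/W
R_cellular glass = ln(155.7/110.7)/(2π×0.0519×1) = 1.046 K/W
R_outer film = 1/(h_o·2πr_oL) = 1/(21.2×2π×0.1557×1) = 0.04822 K/W
R_total = 9.308 K/W
Q = ΔT/R_total = 26/9.308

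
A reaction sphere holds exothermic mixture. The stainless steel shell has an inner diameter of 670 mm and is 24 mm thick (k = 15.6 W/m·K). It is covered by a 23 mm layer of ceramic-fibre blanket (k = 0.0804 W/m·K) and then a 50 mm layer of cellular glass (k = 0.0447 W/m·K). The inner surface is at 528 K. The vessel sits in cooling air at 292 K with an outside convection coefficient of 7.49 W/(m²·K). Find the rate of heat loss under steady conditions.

Q ≈ 309 W

For a spherical shell R = (1/r₁ − 1/r₂)/(4πk); film R = 1/(h·4πr²). In series:
R_stainless steel shell = (1/0.335 − 1/0.359)/(4π×15.6) = 0.001018 K/W
R_ceramic-fibre blanket = (1/0.359 − 1/0.382)/(4π×0.0804) = 0.166 K/W
R_cellular glass = (1/0.382 − 1/0.432)/(4π×0.0447) = 0.5394 K/W
R_outer film = 1/(h·4πr_o²) = 1/(7.49×4π×0.432²) = 0.05693 K/W
R_total = 0.7633 K/W
Q = ΔT/R_total = 236/0.7633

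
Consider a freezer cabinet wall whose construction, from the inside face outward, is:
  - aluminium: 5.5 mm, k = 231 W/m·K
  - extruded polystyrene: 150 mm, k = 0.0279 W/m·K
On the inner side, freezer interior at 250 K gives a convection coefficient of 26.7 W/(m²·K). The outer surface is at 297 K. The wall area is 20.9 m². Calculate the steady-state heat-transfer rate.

Q ≈ 181 W

Using the resistance-network approach (series):
R_inner film = 1/(h_i·A) = 1/(26.7×20.9) = 0.001792 K/W
R_aluminium = L/(kA) = 0.0055/(231×20.9) = 1.139×10^-6 K/W
R_extruded polystyrene = L/(kA) = 0.15/(0.0279×20.9) = 0.2572 K/W
R_total = 0.259 K/W
Q = ΔT / R_total = 47 / 0.259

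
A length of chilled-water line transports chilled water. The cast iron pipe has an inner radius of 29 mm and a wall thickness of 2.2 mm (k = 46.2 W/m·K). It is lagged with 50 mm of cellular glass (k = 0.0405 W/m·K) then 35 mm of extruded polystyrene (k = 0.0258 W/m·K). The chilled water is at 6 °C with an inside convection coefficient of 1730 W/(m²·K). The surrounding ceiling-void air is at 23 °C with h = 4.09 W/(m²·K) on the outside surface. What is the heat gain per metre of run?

q′ ≈ 2.69 W/m

Cylindrical conduction, so R = ln(r₂/r₁)/(2πkL) per layer, in series:
R_inner film = 1/(h_i·2πr₁L) = 1/(1730×2π×0.029×1) = 0.003172 K/W
R_cast iron pipe wall = ln(31.2/29)/(2π×46.2×1) = 2.519×10^-4 K/W
R_cellular glass = ln(81.2/31.2)/(2π×0.0405×1) = 3.759 K/W
R_extruded polystyrene = ln(116.2/81.2)/(2π×0.0258×1) = 2.211 K/W
R_outer film = 1/(h_o·2πr_oL) = 1/(4.09×2π×0.1162×1) = 0.3349 K/W
R_total = 6.308 K/W
Q = ΔT/R_total = 17/6.308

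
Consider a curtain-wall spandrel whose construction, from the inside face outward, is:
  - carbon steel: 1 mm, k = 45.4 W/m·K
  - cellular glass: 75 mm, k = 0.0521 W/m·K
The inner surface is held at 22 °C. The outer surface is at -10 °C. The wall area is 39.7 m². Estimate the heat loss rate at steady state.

Q ≈ 882 W

Treating each layer as a thermal resistance in series:
R_carbon steel = L/(kA) = 0.001/(45.4×39.7) = 5.548×10^-7 K/W
R_cellular glass = L/(kA) = 0.075/(0.0521×39.7) = 0.03626 K/W
R_total = 0.03626 K/W
Q = ΔT / R_total = 32 / 0.03626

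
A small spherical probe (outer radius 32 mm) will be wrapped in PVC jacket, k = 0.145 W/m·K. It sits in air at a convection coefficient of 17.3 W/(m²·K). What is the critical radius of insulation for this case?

r_cr ≈ 16.8 mm

For a sphere r_cr = 2k/h = 2×0.145/17.3
r_cr = 16.8 mm; since the bare radius (32 mm) is above r_cr, any added insulation will reduce heat loss.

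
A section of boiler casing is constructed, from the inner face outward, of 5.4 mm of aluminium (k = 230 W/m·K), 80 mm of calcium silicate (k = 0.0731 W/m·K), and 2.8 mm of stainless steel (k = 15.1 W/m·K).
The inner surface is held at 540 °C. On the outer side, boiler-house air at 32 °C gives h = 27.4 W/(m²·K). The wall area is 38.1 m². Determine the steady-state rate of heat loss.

Q ≈ 17100 W

Treating each layer as a thermal resistance in series:
R_aluminium = L/(kA) = 0.0054/(230×38.1) = 6.162×10^-7 K/W
R_calcium silicate = L/(kA) = 0.08/(0.0731×38.1) = 0.02872 K/W
R_stainless steel = L/(kA) = 0.0028/(15.1×38.1) = 4.867×10^-6 K/W
R_outer film = 1/(h_o·A) = 1/(27.4×38.1) = 9.579×10^-4 K/W
R_total = 0.02969 K/W
Q = ΔT / R_total = 508 / 0.02969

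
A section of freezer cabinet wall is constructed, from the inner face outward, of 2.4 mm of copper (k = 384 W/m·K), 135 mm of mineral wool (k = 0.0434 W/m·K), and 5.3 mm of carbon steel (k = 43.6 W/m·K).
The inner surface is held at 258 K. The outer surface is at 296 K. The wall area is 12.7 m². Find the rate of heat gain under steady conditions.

Q ≈ 155 W

Using the resistance-network approach (series):
R_copper = L/(kA) = 0.0024/(384×12.7) = 4.921×10^-7 K/W
R_mineral wool = L/(kA) = 0.135/(0.0434×12.7) = 0.2449 K/W
R_carbon steel = L/(kA) = 0.0053/(43.6×12.7) = 9.572×10^-6 K/W
R_total = 0.2449 K/W
Q = ΔT / R_total = 38 / 0.2449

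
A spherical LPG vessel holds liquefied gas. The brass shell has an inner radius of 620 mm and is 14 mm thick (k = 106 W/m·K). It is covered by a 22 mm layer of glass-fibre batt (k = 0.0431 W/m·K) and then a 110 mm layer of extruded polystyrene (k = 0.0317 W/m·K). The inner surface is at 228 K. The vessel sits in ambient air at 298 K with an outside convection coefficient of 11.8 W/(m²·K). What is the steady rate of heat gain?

For a spherical shell R = (1/r₁ − 1/r₂)/(4πk); film R = 1/(h·4πr²). In series:
R_brass shell = (1/0.62 − 1/0.634)/(4π×106) = 2.674×10^-5 K/W
R_glass-fibre batt = (1/0.634 − 1/0.656)/(4π×0.0431) = 0.09767 K/W
R_extruded polystyrene = (1/0.656 − 1/0.766)/(4π×0.0317) = 0.5495 K/W
R_outer film = 1/(h·4πr_o²) = 1/(11.8×4π×0.766²) = 0.01149 K/W
R_total = 0.6587 K/W
Q = ΔT/R_total = 70/0.6587

Q ≈ 106 W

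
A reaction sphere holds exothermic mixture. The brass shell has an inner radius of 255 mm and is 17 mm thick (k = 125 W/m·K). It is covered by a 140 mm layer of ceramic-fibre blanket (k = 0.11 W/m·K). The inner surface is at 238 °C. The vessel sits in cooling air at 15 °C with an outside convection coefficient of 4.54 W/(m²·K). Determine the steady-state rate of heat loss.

For a spherical shell R = (1/r₁ − 1/r₂)/(4πk); film R = 1/(h·4πr²). In series:
R_brass shell = (1/0.255 − 1/0.272)/(4π×125) = 1.56×10^-4 K/W
R_ceramic-fibre blanket = (1/0.272 − 1/0.412)/(4π×0.11) = 0.9038 K/W
R_outer film = 1/(h·4πr_o²) = 1/(4.54×4π×0.412²) = 0.1033 K/W
R_total = 1.007 K/W
Q = ΔT/R_total = 223/1.007

Q ≈ 221 W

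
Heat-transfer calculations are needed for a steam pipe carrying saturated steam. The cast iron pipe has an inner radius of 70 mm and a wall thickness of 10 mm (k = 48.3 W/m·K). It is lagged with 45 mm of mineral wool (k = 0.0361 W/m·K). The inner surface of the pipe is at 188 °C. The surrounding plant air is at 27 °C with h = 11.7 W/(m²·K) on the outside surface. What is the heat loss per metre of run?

Treating each annulus and film as a series resistance:
R_cast iron pipe wall = ln(80/70)/(2π×48.3×1) = 4.4×10^-4 K/W
R_mineral wool = ln(125/80)/(2π×0.0361×1) = 1.968 K/W
R_outer film = 1/(h_o·2πr_oL) = 1/(11.7×2π×0.125×1) = 0.1088 K/W
R_total = 2.077 K/W
Q = ΔT/R_total = 161/2.077

q′ ≈ 77.5 W/m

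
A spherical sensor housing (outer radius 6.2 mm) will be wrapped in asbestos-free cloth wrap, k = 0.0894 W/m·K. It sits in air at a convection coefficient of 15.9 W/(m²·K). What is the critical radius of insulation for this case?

r_cr ≈ 11.2 mm

For a sphere r_cr = 2k/h = 2×0.0894/15.9
r_cr = 11.2 mm; since the bare radius (6.2 mm) is below r_cr, adding a thin layer of insulation will *increase* heat loss.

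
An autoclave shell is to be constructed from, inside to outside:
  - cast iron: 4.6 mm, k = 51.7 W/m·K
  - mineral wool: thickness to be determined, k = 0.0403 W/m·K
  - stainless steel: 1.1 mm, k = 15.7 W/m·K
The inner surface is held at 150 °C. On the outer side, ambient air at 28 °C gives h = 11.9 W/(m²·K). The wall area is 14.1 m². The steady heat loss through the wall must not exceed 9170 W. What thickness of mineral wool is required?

Thermal resistances in series:
R_cast iron = L/(kA) = 0.0046/(51.7×14.1) = 6.31×10^-6 K/W
R_stainless steel = L/(kA) = 0.0011/(15.7×14.1) = 4.969×10^-6 K/W
R_outer film = 1/(h_o·A) = 1/(11.9×14.1) = 0.00596 K/W
Sum of the known resistances R_other = 0.005971 K/W
Required total resistance R_tot = ΔT/Q_allow = 122/9170 = 0.0133 K/W
R_mineral wool = R_tot − R_other = 0.007333 K/W
L = R·k·A = 0.007333×0.0403×14.1

L ≈ 4.17 mm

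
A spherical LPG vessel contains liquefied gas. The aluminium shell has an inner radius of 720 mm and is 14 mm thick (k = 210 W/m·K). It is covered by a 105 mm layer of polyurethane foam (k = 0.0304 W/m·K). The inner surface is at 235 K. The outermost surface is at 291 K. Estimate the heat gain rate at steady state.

Spherical conduction: R = (1/r_in − 1/r_out)/(4πk) per layer; series-sum.
R_aluminium shell = (1/0.72 − 1/0.734)/(4π×210) = 1.004×10^-5 K/W
R_polyurethane foam = (1/0.734 − 1/0.839)/(4π×0.0304) = 0.4463 K/W
R_total = 0.4463 K/W
Q = ΔT/R_total = 56/0.4463

Q ≈ 125 W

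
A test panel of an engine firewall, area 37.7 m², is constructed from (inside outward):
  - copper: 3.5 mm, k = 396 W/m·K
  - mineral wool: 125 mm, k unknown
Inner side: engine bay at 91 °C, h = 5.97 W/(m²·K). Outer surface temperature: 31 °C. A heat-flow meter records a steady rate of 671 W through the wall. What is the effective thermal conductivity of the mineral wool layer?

k ≈ 0.039 W/(m·K)

Series thermal resistances:
R_inner film = 1/(h_i·A) = 1/(5.97×37.7) = 0.004443 K/W
R_copper = L/(kA) = 0.0035/(396×37.7) = 2.344×10^-7 K/W
Sum of known resistances R_other = 0.004443 K/W
Total R = ΔT/Q = 60/671 = 0.08942 K/W
R_mineral wool = R_total − R_other = 0.08498 K/W
k = L/(R·A) = 0.125/(0.08498×37.7)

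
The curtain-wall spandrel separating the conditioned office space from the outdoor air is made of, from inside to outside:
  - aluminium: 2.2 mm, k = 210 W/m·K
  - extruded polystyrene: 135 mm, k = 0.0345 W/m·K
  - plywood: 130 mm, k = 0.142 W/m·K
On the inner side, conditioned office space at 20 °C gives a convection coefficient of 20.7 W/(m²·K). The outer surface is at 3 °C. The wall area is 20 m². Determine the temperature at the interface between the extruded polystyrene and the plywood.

Thermal resistances in series:
R_inner film = 1/(h_i·A) = 1/(20.7×20) = 0.002415 K/W
R_aluminium = L/(kA) = 0.0022/(210×20) = 5.238×10^-7 K/W
R_extruded polystyrene = L/(kA) = 0.135/(0.0345×20) = 0.1957 K/W
R_plywood = L/(kA) = 0.13/(0.142×20) = 0.04577 K/W
R_total = 0.2438 K/W;  Q = ΔT/R_total = 17/0.2438 = 69.72 W
T_interface = T_inner − Q·ΣR(inner→interface) = 20 − 69.7×0.1981

T ≈ 6.19 °C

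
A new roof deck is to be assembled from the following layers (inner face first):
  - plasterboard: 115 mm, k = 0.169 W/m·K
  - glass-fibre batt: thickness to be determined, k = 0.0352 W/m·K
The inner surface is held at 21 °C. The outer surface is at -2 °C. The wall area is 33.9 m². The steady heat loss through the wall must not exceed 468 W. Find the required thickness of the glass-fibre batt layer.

Treating each layer as a thermal resistance in series:
R_plasterboard = L/(kA) = 0.115/(0.169×33.9) = 0.02007 K/W
Sum of the known resistances R_other = 0.02007 K/W
Required total resistance R_tot = ΔT/Q_allow = 23/468 = 0.04915 K/W
R_glass-fibre batt = R_tot − R_other = 0.02907 K/W
L = R·k·A = 0.02907×0.0352×33.9

L ≈ 34.7 mm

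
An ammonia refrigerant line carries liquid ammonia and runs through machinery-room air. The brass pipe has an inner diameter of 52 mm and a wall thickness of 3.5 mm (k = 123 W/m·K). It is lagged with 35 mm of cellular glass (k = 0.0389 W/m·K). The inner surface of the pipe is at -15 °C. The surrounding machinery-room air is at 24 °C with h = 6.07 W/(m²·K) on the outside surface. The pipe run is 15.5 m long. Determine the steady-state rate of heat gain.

Treating each annulus and film as a series resistance:
R_brass pipe wall = ln(29.5/26)/(2π×123×15.5) = 1.054×10^-5 K/W
R_cellular glass = ln(64.5/29.5)/(2π×0.0389×15.5) = 0.2065 K/W
R_outer film = 1/(h_o·2πr_oL) = 1/(6.07×2π×0.0645×15.5) = 0.02623 K/W
R_total = 0.2327 K/W
Q = ΔT/R_total = 39/0.2327

Q ≈ 168 W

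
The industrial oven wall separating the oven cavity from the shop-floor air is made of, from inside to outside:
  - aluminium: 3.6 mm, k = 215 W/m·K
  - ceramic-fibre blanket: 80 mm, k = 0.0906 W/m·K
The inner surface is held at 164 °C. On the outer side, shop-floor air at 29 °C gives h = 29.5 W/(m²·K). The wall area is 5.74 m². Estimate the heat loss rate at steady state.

Series thermal resistances:
R_aluminium = L/(kA) = 0.0036/(215×5.74) = 2.917×10^-6 K/W
R_ceramic-fibre blanket = L/(kA) = 0.08/(0.0906×5.74) = 0.1538 K/W
R_outer film = 1/(h_o·A) = 1/(29.5×5.74) = 0.005906 K/W
R_total = 0.1597 K/W
Q = ΔT / R_total = 135 / 0.1597

Q ≈ 845 W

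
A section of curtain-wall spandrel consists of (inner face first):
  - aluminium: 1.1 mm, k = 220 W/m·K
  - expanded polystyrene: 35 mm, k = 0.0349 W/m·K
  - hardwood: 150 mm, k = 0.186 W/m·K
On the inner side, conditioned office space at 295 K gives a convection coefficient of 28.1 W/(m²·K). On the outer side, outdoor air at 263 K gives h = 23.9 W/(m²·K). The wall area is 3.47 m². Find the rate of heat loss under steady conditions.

Treating each layer as a thermal resistance in series:
R_inner film = 1/(h_i·A) = 1/(28.1×3.47) = 0.01026 K/W
R_aluminium = L/(kA) = 0.0011/(220×3.47) = 1.441×10^-6 K/W
R_expanded polystyrene = L/(kA) = 0.035/(0.0349×3.47) = 0.289 K/W
R_hardwood = L/(kA) = 0.15/(0.186×3.47) = 0.2324 K/W
R_outer film = 1/(h_o·A) = 1/(23.9×3.47) = 0.01206 K/W
R_total = 0.5437 K/W
Q = ΔT / R_total = 32 / 0.5437

Q ≈ 58.9 W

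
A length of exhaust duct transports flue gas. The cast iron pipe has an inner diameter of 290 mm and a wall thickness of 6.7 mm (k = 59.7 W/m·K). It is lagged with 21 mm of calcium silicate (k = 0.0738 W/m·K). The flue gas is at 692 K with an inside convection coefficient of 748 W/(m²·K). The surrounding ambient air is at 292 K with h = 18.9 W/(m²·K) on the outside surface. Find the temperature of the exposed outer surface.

T ≈ 351 K

Cylindrical conduction, so R = ln(r₂/r₁)/(2πkL) per layer, in series:
R_inner film = 1/(h_i·2πr₁L) = 1/(748×2π×0.145×1) = 0.001467 K/W
R_cast iron pipe wall = ln(151.7/145)/(2π×59.7×1) = 1.204×10^-4 K/W
R_calcium silicate = ln(172.7/151.7)/(2π×0.0738×1) = 0.2796 K/W
R_outer film = 1/(h_o·2πr_oL) = 1/(18.9×2π×0.1727×1) = 0.04876 K/W
R_total = 0.3299 K/W
Q = ΔT/R_total = 400/0.3299
Q = 1210 W/m
T_interface = T_inner − Q·ΣR(inner→interface) = 692 − 1210×0.2812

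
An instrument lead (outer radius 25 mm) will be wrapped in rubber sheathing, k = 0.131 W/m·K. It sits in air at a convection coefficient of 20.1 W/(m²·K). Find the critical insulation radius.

For a cylinder r_cr = k/h = 0.131/20.1
r_cr = 6.52 mm; since the bare radius (25 mm) is above r_cr, any added insulation will reduce heat loss.

r_cr ≈ 6.52 mm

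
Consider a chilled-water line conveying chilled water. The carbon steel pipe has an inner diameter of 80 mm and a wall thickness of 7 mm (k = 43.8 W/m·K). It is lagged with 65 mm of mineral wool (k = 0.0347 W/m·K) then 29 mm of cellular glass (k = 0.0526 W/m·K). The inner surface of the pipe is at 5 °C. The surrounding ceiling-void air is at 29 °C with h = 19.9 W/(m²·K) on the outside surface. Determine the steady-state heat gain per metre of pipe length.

Treating each annulus and film as a series resistance:
R_carbon steel pipe wall = ln(47/40)/(2π×43.8×1) = 5.86×10^-4 K/W
R_mineral wool = ln(112/47)/(2π×0.0347×1) = 3.983 K/W
R_cellular glass = ln(141/112)/(2π×0.0526×1) = 0.6967 K/W
R_outer film = 1/(h_o·2πr_oL) = 1/(19.9×2π×0.141×1) = 0.05672 K/W
R_total = 4.737 K/W
Q = ΔT/R_total = 24/4.737

q′ ≈ 5.07 W/m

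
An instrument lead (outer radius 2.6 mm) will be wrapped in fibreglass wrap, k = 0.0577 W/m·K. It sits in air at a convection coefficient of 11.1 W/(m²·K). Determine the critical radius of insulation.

r_cr ≈ 5.2 mm

For a cylinder r_cr = k/h = 0.0577/11.1
r_cr = 5.2 mm; since the bare radius (2.6 mm) is below r_cr, adding a thin layer of insulation will *increase* heat loss.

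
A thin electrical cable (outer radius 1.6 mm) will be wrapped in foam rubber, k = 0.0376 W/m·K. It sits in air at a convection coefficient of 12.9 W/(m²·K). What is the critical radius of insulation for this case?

r_cr ≈ 2.91 mm

For a cylinder r_cr = k/h = 0.0376/12.9
r_cr = 2.91 mm; since the bare radius (1.6 mm) is below r_cr, adding a thin layer of insulation will *increase* heat loss.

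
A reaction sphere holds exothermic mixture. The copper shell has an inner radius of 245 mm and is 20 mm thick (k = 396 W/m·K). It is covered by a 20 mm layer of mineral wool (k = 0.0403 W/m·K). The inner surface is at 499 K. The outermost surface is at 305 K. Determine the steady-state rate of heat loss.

Q ≈ 371 W

Radial (spherical) resistances in series:
R_copper shell = (1/0.245 − 1/0.265)/(4π×396) = 6.19×10^-5 K/W
R_mineral wool = (1/0.265 − 1/0.285)/(4π×0.0403) = 0.5229 K/W
R_total = 0.523 K/W
Q = ΔT/R_total = 194/0.523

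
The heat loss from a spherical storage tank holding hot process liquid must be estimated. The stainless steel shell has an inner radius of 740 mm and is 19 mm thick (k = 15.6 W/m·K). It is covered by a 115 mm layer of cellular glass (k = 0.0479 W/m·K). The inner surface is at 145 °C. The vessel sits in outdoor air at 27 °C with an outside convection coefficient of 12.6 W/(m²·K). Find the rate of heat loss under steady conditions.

Q ≈ 398 W

For a spherical shell R = (1/r₁ − 1/r₂)/(4πk); film R = 1/(h·4πr²). In series:
R_stainless steel shell = (1/0.74 − 1/0.759)/(4π×15.6) = 1.726×10^-4 K/W
R_cellular glass = (1/0.759 − 1/0.874)/(4π×0.0479) = 0.288 K/W
R_outer film = 1/(h·4πr_o²) = 1/(12.6×4π×0.874²) = 0.008268 K/W
R_total = 0.2964 K/W
Q = ΔT/R_total = 118/0.2964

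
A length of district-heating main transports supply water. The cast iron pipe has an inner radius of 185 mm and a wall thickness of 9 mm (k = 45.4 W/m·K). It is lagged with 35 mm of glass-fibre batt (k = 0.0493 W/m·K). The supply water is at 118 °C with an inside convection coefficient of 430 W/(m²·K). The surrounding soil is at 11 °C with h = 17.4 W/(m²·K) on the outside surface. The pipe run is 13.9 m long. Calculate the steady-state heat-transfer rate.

Q ≈ 2580 W

Radial resistances (cylindrical: R_cond = ln(r_o/r_i)/(2πkL), R_conv = 1/(h·2πrL)):
R_inner film = 1/(h_i·2πr₁L) = 1/(430×2π×0.185×13.9) = 1.439×10^-4 K/W
R_cast iron pipe wall = ln(194/185)/(2π×45.4×13.9) = 1.198×10^-5 K/W
R_glass-fibre batt = ln(229/194)/(2π×0.0493×13.9) = 0.03852 K/W
R_outer film = 1/(h_o·2πr_oL) = 1/(17.4×2π×0.229×13.9) = 0.002874 K/W
R_total = 0.04155 K/W
Q = ΔT/R_total = 107/0.04155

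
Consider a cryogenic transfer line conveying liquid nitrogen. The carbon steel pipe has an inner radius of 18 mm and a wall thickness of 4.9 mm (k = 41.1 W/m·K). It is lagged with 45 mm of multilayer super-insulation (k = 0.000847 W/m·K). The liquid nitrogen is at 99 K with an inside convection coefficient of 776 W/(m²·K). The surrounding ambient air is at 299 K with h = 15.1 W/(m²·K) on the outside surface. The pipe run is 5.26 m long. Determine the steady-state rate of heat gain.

Q ≈ 5.15 W

Cylindrical conduction, so R = ln(r₂/r₁)/(2πkL) per layer, in series:
R_inner film = 1/(h_i·2πr₁L) = 1/(776×2π×0.018×5.26) = 0.002166 K/W
R_carbon steel pipe wall = ln(22.9/18)/(2π×41.1×5.26) = 1.772×10^-4 K/W
R_multilayer super-insulation = ln(67.9/22.9)/(2π×0.000847×5.26) = 38.83 K/W
R_outer film = 1/(h_o·2πr_oL) = 1/(15.1×2π×0.0679×5.26) = 0.02951 K/W
R_total = 38.86 K/W
Q = ΔT/R_total = 200/38.86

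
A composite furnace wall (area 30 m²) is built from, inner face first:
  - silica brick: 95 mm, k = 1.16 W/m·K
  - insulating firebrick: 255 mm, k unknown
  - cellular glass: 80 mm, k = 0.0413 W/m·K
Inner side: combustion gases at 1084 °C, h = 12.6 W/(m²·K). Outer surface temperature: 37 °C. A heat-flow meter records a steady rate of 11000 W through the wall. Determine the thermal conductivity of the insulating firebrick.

k ≈ 0.337 W/(m·K)

Series thermal resistances:
R_inner film = 1/(h_i·A) = 1/(12.6×30) = 0.002646 K/W
R_silica brick = L/(kA) = 0.095/(1.16×30) = 0.00273 K/W
R_cellular glass = L/(kA) = 0.08/(0.0413×30) = 0.06457 K/W
Sum of known resistances R_other = 0.06994 K/W
Total R = ΔT/Q = 1047/11000 = 0.09518 K/W
R_insulating firebrick = R_total − R_other = 0.02524 K/W
k = L/(R·A) = 0.255/(0.02524×30)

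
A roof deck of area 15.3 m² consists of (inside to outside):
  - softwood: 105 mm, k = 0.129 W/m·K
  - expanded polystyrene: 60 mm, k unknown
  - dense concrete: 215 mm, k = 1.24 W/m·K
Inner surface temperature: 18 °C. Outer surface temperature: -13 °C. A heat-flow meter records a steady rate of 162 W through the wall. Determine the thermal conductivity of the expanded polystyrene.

k ≈ 0.0309 W/(m·K)

Series thermal resistances:
R_softwood = L/(kA) = 0.105/(0.129×15.3) = 0.0532 K/W
R_dense concrete = L/(kA) = 0.215/(1.24×15.3) = 0.01133 K/W
Sum of known resistances R_other = 0.06453 K/W
Total R = ΔT/Q = 31/162 = 0.1914 K/W
R_expanded polystyrene = R_total − R_other = 0.1268 K/W
k = L/(R·A) = 0.06/(0.1268×15.3)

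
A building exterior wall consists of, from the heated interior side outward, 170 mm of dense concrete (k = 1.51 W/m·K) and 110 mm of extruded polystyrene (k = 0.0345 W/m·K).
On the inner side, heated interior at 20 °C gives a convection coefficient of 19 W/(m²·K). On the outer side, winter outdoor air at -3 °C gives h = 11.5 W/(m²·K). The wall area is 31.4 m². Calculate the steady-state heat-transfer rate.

Q ≈ 210 W

Model the wall as resistances in series:
R_inner film = 1/(h_i·A) = 1/(19×31.4) = 0.001676 K/W
R_dense concrete = L/(kA) = 0.17/(1.51×31.4) = 0.003585 K/W
R_extruded polystyrene = L/(kA) = 0.11/(0.0345×31.4) = 0.1015 K/W
R_outer film = 1/(h_o·A) = 1/(11.5×31.4) = 0.002769 K/W
R_total = 0.1096 K/W
Q = ΔT / R_total = 23 / 0.1096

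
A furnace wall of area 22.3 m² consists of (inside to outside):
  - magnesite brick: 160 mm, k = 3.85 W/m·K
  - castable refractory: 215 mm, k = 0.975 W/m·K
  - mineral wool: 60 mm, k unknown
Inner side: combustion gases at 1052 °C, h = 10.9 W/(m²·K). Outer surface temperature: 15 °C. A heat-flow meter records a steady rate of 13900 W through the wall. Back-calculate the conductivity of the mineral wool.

Model the wall as resistances in series:
R_inner film = 1/(h_i·A) = 1/(10.9×22.3) = 0.004114 K/W
R_magnesite brick = L/(kA) = 0.16/(3.85×22.3) = 0.001864 K/W
R_castable refractory = L/(kA) = 0.215/(0.975×22.3) = 0.009888 K/W
Sum of known resistances R_other = 0.01587 K/W
Total R = ΔT/Q = 1037/13900 = 0.0746 K/W
R_mineral wool = R_total − R_other = 0.05874 K/W
k = L/(R·A) = 0.06/(0.05874×22.3)

k ≈ 0.0458 W/(m·K)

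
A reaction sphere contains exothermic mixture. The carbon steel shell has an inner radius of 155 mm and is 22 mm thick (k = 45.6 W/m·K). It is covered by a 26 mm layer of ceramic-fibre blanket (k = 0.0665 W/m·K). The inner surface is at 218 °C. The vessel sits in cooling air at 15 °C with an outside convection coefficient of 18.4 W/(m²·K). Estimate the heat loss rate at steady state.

Q ≈ 209 W

Each spherical layer contributes R = (1/r_i − 1/r_o)/(4πk):
R_carbon steel shell = (1/0.155 − 1/0.177)/(4π×45.6) = 0.001399 K/W
R_ceramic-fibre blanket = (1/0.177 − 1/0.203)/(4π×0.0665) = 0.8659 K/W
R_outer film = 1/(h·4πr_o²) = 1/(18.4×4π×0.203²) = 0.1049 K/W
R_total = 0.9723 K/W
Q = ΔT/R_total = 203/0.9723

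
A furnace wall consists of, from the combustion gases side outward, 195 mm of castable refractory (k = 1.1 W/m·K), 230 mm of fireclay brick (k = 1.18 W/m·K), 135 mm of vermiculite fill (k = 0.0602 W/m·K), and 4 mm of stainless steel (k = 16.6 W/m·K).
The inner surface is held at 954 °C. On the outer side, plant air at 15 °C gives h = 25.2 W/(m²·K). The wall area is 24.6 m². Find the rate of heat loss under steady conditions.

Q ≈ 8700 W

Using the resistance-network approach (series):
R_castable refractory = L/(kA) = 0.195/(1.1×24.6) = 0.007206 K/W
R_fireclay brick = L/(kA) = 0.23/(1.18×24.6) = 0.007923 K/W
R_vermiculite fill = L/(kA) = 0.135/(0.0602×24.6) = 0.09116 K/W
R_stainless steel = L/(kA) = 0.004/(16.6×24.6) = 9.795×10^-6 K/W
R_outer film = 1/(h_o·A) = 1/(25.2×24.6) = 0.001613 K/W
R_total = 0.1079 K/W
Q = ΔT / R_total = 939 / 0.1079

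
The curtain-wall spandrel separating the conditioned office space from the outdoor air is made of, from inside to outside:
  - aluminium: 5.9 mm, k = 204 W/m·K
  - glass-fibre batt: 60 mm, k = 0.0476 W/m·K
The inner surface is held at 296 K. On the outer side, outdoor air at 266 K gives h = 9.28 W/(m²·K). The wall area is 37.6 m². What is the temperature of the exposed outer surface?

T ≈ 268 K

Using the resistance-network approach (series):
R_aluminium = L/(kA) = 0.0059/(204×37.6) = 7.692×10^-7 K/W
R_glass-fibre batt = L/(kA) = 0.06/(0.0476×37.6) = 0.03352 K/W
R_outer film = 1/(h_o·A) = 1/(9.28×37.6) = 0.002866 K/W
R_total = 0.03639 K/W;  Q = ΔT/R_total = 30/0.03639 = 824.4 W
T_interface = T_inner − Q·ΣR(inner→interface) = 296 − 824×0.03352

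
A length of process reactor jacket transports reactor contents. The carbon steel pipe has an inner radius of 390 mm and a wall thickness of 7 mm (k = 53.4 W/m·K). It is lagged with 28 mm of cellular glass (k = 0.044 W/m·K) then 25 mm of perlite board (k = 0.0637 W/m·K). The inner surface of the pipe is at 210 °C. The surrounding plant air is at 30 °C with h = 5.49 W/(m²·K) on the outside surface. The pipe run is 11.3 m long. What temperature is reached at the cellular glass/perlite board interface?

T ≈ 112 °C

Cylindrical conduction, so R = ln(r₂/r₁)/(2πkL) per layer, in series:
R_carbon steel pipe wall = ln(397/390)/(2π×53.4×11.3) = 4.692×10^-6 K/W
R_cellular glass = ln(425/397)/(2π×0.044×11.3) = 0.02182 K/W
R_perlite board = ln(450/425)/(2π×0.0637×11.3) = 0.01264 K/W
R_outer film = 1/(h_o·2πr_oL) = 1/(5.49×2π×0.45×11.3) = 0.005701 K/W
R_total = 0.04016 K/W
Q = ΔT/R_total = 180/0.04016
Q = 4480 W
T_interface = T_inner − Q·ΣR(inner→interface) = 210 − 4480×0.02182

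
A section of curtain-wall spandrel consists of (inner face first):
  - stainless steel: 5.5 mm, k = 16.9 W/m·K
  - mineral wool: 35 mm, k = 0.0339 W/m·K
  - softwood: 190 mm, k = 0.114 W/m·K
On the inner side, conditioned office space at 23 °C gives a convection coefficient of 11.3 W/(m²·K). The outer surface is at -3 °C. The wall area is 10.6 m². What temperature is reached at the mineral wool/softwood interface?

T ≈ 12.5 °C

Thermal resistances in series:
R_inner film = 1/(h_i·A) = 1/(11.3×10.6) = 0.008349 K/W
R_stainless steel = L/(kA) = 0.0055/(16.9×10.6) = 3.07×10^-5 K/W
R_mineral wool = L/(kA) = 0.035/(0.0339×10.6) = 0.0974 K/W
R_softwood = L/(kA) = 0.19/(0.114×10.6) = 0.1572 K/W
R_total = 0.263 K/W;  Q = ΔT/R_total = 26/0.263 = 98.85 W
T_interface = T_inner − Q·ΣR(inner→interface) = 23 − 98.9×0.1058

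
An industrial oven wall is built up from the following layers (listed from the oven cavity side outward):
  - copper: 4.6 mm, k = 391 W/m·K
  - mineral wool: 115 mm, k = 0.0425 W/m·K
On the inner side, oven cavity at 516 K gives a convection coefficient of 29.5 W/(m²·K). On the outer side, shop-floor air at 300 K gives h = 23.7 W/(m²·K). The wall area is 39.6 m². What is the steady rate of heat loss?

Q ≈ 3070 W

Thermal resistances in series:
R_inner film = 1/(h_i·A) = 1/(29.5×39.6) = 8.56×10^-4 K/W
R_copper = L/(kA) = 0.0046/(391×39.6) = 2.971×10^-7 K/W
R_mineral wool = L/(kA) = 0.115/(0.0425×39.6) = 0.06833 K/W
R_outer film = 1/(h_o·A) = 1/(23.7×39.6) = 0.001066 K/W
R_total = 0.07025 K/W
Q = ΔT / R_total = 216 / 0.07025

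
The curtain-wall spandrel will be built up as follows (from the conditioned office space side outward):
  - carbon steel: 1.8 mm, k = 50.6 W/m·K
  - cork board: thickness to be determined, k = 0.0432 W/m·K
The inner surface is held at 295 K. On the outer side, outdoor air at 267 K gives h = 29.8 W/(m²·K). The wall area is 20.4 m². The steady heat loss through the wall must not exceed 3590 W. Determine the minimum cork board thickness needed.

Thermal resistances in series:
R_carbon steel = L/(kA) = 0.0018/(50.6×20.4) = 1.744×10^-6 K/W
R_outer film = 1/(h_o·A) = 1/(29.8×20.4) = 0.001645 K/W
Sum of the known resistances R_other = 0.001647 K/W
Required total resistance R_tot = ΔT/Q_allow = 28/3590 = 0.007799 K/W
R_cork board = R_tot − R_other = 0.006153 K/W
L = R·k·A = 0.006153×0.0432×20.4

L ≈ 5.42 mm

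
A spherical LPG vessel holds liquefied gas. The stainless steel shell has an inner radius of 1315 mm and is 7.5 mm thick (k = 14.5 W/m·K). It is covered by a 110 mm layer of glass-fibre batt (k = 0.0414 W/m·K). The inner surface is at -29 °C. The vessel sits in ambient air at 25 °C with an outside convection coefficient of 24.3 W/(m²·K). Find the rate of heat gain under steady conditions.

Radial (spherical) resistances in series:
R_stainless steel shell = (1/1.315 − 1/1.3225)/(4π×14.5) = 2.367×10^-5 K/W
R_glass-fibre batt = (1/1.3225 − 1/1.4325)/(4π×0.0414) = 0.1116 K/W
R_outer film = 1/(h·4πr_o²) = 1/(24.3×4π×1.4325²) = 0.001596 K/W
R_total = 0.1132 K/W
Q = ΔT/R_total = 54/0.1132

Q ≈ 477 W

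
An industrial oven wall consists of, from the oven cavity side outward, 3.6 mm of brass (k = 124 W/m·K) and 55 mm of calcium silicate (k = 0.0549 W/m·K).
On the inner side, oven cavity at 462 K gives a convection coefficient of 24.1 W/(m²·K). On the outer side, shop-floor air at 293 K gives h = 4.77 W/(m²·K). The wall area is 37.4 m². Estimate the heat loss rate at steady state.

Q ≈ 5040 W

Treating each layer as a thermal resistance in series:
R_inner film = 1/(h_i·A) = 1/(24.1×37.4) = 0.001109 K/W
R_brass = L/(kA) = 0.0036/(124×37.4) = 7.763×10^-7 K/W
R_calcium silicate = L/(kA) = 0.055/(0.0549×37.4) = 0.02679 K/W
R_outer film = 1/(h_o·A) = 1/(4.77×37.4) = 0.005605 K/W
R_total = 0.0335 K/W
Q = ΔT / R_total = 169 / 0.0335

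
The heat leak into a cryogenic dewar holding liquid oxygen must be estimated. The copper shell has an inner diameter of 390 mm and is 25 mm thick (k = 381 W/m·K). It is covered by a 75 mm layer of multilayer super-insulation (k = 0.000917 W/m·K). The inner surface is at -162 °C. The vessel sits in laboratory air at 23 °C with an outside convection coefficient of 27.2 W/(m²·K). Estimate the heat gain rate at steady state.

Q ≈ 1.84 W

Each spherical layer contributes R = (1/r_i − 1/r_o)/(4πk):
R_copper shell = (1/0.195 − 1/0.22)/(4π×381) = 1.217×10^-4 K/W
R_multilayer super-insulation = (1/0.22 − 1/0.295)/(4π×0.000917) = 100.3 K/W
R_outer film = 1/(h·4πr_o²) = 1/(27.2×4π×0.295²) = 0.03362 K/W
R_total = 100.3 K/W
Q = ΔT/R_total = 185/100.3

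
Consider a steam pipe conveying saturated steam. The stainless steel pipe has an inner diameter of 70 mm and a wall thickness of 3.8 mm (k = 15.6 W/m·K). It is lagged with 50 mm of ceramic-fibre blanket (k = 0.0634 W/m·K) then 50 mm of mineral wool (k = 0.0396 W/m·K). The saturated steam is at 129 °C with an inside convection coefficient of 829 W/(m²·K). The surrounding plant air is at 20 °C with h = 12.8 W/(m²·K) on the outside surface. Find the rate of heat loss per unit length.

q′ ≈ 27.5 W/m

Radial resistances (cylindrical: R_cond = ln(r_o/r_i)/(2πkL), R_conv = 1/(h·2πrL)):
R_inner film = 1/(h_i·2πr₁L) = 1/(829×2π×0.035×1) = 0.005485 K/W
R_stainless steel pipe wall = ln(38.8/35)/(2π×15.6×1) = 0.001052 K/W
R_ceramic-fibre blanket = ln(88.8/38.8)/(2π×0.0634×1) = 2.078 K/W
R_mineral wool = ln(138.8/88.8)/(2π×0.0396×1) = 1.795 K/W
R_outer film = 1/(h_o·2πr_oL) = 1/(12.8×2π×0.1388×1) = 0.08958 K/W
R_total = 3.97 K/W
Q = ΔT/R_total = 109/3.97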